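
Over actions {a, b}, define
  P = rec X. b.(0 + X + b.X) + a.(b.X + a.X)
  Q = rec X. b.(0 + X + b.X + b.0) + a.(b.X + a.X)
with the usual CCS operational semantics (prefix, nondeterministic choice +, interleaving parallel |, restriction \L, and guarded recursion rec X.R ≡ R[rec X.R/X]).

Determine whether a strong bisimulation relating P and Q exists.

LTS(P): 3 reachable states
  p0 = rec X. b.(0 + X + b.X) + a.(b.X + a.X) :: ··a··> p1, ··b··> p2
  p1 = b.(rec X. b.(0 + X + b.X) + a.(b.X + a.X)) + a.(rec X. b.(0 + X + b.X) + a.(b.X + a.X)) :: ··a··> p0, ··b··> p0
  p2 = 0 + (rec X. b.(0 + X + b.X) + a.(b.X + a.X)) + b.(rec X. b.(0 + X + b.X) + a.(b.X + a.X)) :: ··a··> p1, ··b··> p0, ··b··> p2
LTS(Q): 4 reachable states
  q0 = rec X. b.(0 + X + b.X + b.0) + a.(b.X + a.X) :: ··a··> q1, ··b··> q2
  q1 = b.(rec X. b.(0 + X + b.X + b.0) + a.(b.X + a.X)) + a.(rec X. b.(0 + X + b.X + b.0) + a.(b.X + a.X)) :: ··a··> q0, ··b··> q0
  q2 = 0 + (rec X. b.(0 + X + b.X + b.0) + a.(b.X + a.X)) + b.(rec X. b.(0 + X + b.X + b.0) + a.(b.X + a.X)) + b.0 :: ··a··> q1, ··b··> q0, ··b··> q2, ··b··> q3
  q3 = 0 :: ∅
Coarsest stable partition (strong bisimilarity classes):
  B0 = {p0, p1, p2}
  B1 = {q0}
  B2 = {q2}
  B3 = {q1}
  B4 = {q3}
p0 ∈ B0, q0 ∈ B1 → different blocks

NO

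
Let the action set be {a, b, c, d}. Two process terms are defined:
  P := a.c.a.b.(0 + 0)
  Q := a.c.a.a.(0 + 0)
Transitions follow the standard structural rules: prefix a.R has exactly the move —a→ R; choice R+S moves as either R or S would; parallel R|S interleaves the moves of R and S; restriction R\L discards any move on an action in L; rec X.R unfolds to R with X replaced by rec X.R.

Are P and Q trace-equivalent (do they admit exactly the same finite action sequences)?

Reachable graph of P (5 states):
  m0 = a.c.a.b.(0 + 0) has moves —a→ m1
  m1 = c.a.b.(0 + 0) has moves —c→ m2
  m2 = a.b.(0 + 0) has moves —a→ m3
  m3 = b.(0 + 0) has moves —b→ m4
  m4 = 0 + 0 has moves deadlocked
Reachable graph of Q (5 states):
  n0 = a.c.a.a.(0 + 0) has moves —a→ n1
  n1 = c.a.a.(0 + 0) has moves —c→ n2
  n2 = a.a.(0 + 0) has moves —a→ n3
  n3 = a.(0 + 0) has moves —a→ n4
  n4 = 0 + 0 has moves deadlocked
Executing acab from P (initial set {m0}):
  after a @ step 1: {m1}
  after c @ step 2: {m2}
  after a @ step 3: {m3}
  after b @ step 4: {m4}
  P completes σ.
Executing acab from Q (initial set {n0}):
  after a @ step 1: {n1}
  after c @ step 2: {n2}
  after a @ step 3: {n3}
  after b @ step 4: ∅ (Q stuck)

trace-distinct — witness ⟨acab⟩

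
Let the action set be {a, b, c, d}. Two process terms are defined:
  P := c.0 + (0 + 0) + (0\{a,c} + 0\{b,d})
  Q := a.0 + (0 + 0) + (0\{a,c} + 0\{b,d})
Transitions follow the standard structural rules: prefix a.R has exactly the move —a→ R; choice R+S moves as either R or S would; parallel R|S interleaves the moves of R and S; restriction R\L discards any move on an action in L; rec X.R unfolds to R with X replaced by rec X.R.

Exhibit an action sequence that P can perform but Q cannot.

c

P's transition system — 2 states:
  s0 = c.0 + (0 + 0) + (0\{a,c} + 0\{b,d}) :: -c-> s1
  s1 = 0 :: deadlocked
Q's transition system — 2 states:
  t0 = a.0 + (0 + 0) + (0\{a,c} + 0\{b,d}) :: -a-> t1
  t1 = 0 :: deadlocked
Trace ⟨c⟩ through P, begin at {s0}:
  after c @ step 1: {s1}
  P completes σ.
Trace ⟨c⟩ through Q, begin at {t0}:
  after c @ step 1: no successor for Q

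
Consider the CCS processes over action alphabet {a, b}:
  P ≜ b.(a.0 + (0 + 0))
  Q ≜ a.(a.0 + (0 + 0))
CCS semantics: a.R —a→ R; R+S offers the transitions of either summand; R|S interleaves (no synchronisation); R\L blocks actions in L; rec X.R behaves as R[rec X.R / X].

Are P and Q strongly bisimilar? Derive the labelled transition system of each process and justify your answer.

LTS(P): 3 reachable states
  u0 = b.(a.0 + (0 + 0)) has moves =b=> u1
  u1 = a.0 + (0 + 0) has moves =a=> u2
  u2 = 0 has moves ·
LTS(Q): 3 reachable states
  v0 = a.(a.0 + (0 + 0)) has moves =a=> v1
  v1 = a.0 + (0 + 0) has moves =a=> v2
  v2 = 0 has moves ·
Bisimilarity quotient blocks:
  B0 = {u0}
  B1 = {u1, v1}
  B2 = {u2, v2}
  B3 = {v0}
u0 ∈ B0, v0 ∈ B3 → different blocks

P ≁ Q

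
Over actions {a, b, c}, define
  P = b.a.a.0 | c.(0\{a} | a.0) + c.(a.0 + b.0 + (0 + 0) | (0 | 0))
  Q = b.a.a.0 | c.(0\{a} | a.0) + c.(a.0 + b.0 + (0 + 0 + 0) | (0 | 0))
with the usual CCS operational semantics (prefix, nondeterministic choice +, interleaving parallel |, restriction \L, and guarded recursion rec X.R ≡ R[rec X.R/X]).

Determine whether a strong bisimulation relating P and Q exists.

bisimilar

LTS(P): 14 reachable states
  u0 = b.a.a.0 | c.(0\{a} | a.0) + c.(a.0 + b.0 + (0 + 0) | (0 | 0)) has moves --b--▸ u1, --c--▸ u2, --c--▸ u3
  u1 = a.a.0 | c.(0\{a} | a.0) has moves --a--▸ u4, --c--▸ u5
  u2 = a.0 + b.0 + (0 + 0) | (0 | 0) has moves --a--▸ u6, --b--▸ u6
  u3 = b.a.a.0 | (0\{a} | a.0) has moves --a--▸ u7, --b--▸ u5
  u4 = a.0 | c.(0\{a} | a.0) has moves --a--▸ u8, --c--▸ u9
  u5 = a.a.0 | (0\{a} | a.0) has moves --a--▸ u10, --a--▸ u9
  u6 = 0 has moves ·
  u7 = b.a.a.0 | (0\{a} | 0) has moves --b--▸ u10
  u8 = 0 | c.(0\{a} | a.0) has moves --c--▸ u11
  u9 = a.0 | (0\{a} | a.0) has moves --a--▸ u11, --a--▸ u12
  u10 = a.a.0 | (0\{a} | 0) has moves --a--▸ u12
  u11 = 0 | (0\{a} | a.0) has moves --a--▸ u13
  u12 = a.0 | (0\{a} | 0) has moves --a--▸ u13
  u13 = 0 | (0\{a} | 0) has moves ·
LTS(Q): 14 reachable states
  v0 = b.a.a.0 | c.(0\{a} | a.0) + c.(a.0 + b.0 + (0 + 0 + 0) | (0 | 0)) has moves --b--▸ v1, --c--▸ v2, --c--▸ v3
  v1 = a.a.0 | c.(0\{a} | a.0) has moves --a--▸ v4, --c--▸ v5
  v2 = a.0 + b.0 + (0 + 0 + 0) | (0 | 0) has moves --a--▸ v6, --b--▸ v6
  v3 = b.a.a.0 | (0\{a} | a.0) has moves --a--▸ v7, --b--▸ v5
  v4 = a.0 | c.(0\{a} | a.0) has moves --a--▸ v8, --c--▸ v9
  v5 = a.a.0 | (0\{a} | a.0) has moves --a--▸ v10, --a--▸ v9
  v6 = 0 has moves ·
  v7 = b.a.a.0 | (0\{a} | 0) has moves --b--▸ v10
  v8 = 0 | c.(0\{a} | a.0) has moves --c--▸ v11
  v9 = a.0 | (0\{a} | a.0) has moves --a--▸ v11, --a--▸ v12
  v10 = a.a.0 | (0\{a} | 0) has moves --a--▸ v12
  v11 = 0 | (0\{a} | a.0) has moves --a--▸ v13
  v12 = a.0 | (0\{a} | 0) has moves --a--▸ v13
  v13 = 0 | (0\{a} | 0) has moves ·
Partition-refinement fixed point:
  B0 = {u0, v0}
  B1 = {u2, v2}
  B2 = {u13, u6, v13, v6}
  B3 = {u3, v3}
  B4 = {u7, v7}
  B5 = {u10, u9, v10, v9}
  B6 = {u11, u12, v11, v12}
  B7 = {u5, v5}
  B8 = {u1, v1}
  B9 = {u4, v4}
  B10 = {u8, v8}
u0 ∈ B0, v0 ∈ B0 → same block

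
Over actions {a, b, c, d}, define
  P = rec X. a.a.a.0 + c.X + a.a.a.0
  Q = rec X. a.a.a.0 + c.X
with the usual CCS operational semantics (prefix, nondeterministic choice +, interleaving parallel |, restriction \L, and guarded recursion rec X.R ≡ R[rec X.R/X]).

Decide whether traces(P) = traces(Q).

Reachable graph of P (4 states):
  p0 = rec X. a.a.a.0 + c.X + a.a.a.0 ⊢ —a→ p1, —c→ p0
  p1 = a.a.0 ⊢ —a→ p2
  p2 = a.0 ⊢ —a→ p3
  p3 = 0 ⊢ stopped
Reachable graph of Q (4 states):
  q0 = rec X. a.a.a.0 + c.X ⊢ —a→ q1, —c→ q0
  q1 = a.a.0 ⊢ —a→ q2
  q2 = a.0 ⊢ —a→ q3
  q3 = 0 ⊢ stopped
Coarsest stable partition (strong bisimilarity classes):
  B0 = {p0, q0}
  B1 = {p1, q1}
  B2 = {p2, q2}
  B3 = {p3, q3}
p0 ∈ B0, q0 ∈ B0 → same block
Bisimilar ⇒ trace-equivalent.

YES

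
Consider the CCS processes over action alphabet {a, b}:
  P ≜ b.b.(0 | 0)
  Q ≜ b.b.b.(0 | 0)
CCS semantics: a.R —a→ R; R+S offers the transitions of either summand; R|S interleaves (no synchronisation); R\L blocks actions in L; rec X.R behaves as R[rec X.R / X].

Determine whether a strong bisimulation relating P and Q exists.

LTS(P): 3 reachable states
  m0 = b.b.(0 | 0) → —b→ m1
  m1 = b.(0 | 0) → —b→ m2
  m2 = 0 | 0 → ∅
LTS(Q): 4 reachable states
  n0 = b.b.b.(0 | 0) → —b→ n1
  n1 = b.b.(0 | 0) → —b→ n2
  n2 = b.(0 | 0) → —b→ n3
  n3 = 0 | 0 → ∅
Coarsest stable partition (strong bisimilarity classes):
  B0 = {m0, n1}
  B1 = {m1, n2}
  B2 = {m2, n3}
  B3 = {n0}
m0 ∈ B0, n0 ∈ B3 → different blocks

NO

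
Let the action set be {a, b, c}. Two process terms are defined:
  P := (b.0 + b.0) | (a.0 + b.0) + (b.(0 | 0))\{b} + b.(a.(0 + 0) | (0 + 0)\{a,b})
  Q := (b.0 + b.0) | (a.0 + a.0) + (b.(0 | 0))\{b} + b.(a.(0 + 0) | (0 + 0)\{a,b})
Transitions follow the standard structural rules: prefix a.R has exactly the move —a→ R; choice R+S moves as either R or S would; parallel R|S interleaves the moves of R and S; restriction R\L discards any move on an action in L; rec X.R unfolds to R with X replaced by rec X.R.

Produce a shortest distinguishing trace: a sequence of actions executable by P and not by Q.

Reachable graph of P (6 states):
  m0 = (b.0 + b.0) | (a.0 + b.0) + (b.(0 | 0))\{b} + b.(a.(0 + 0) | (0 + 0)\{a,b}) has moves —a→ m1, —b→ m1, —b→ m2, —b→ m3
  m1 = (b.0 + b.0) | 0 has moves —b→ m4
  m2 = 0 | (a.0 + b.0) has moves —a→ m4, —b→ m4
  m3 = a.(0 + 0) | (0 + 0)\{a,b} has moves —a→ m5
  m4 = 0 | 0 has moves stopped
  m5 = (0 + 0) | (0 + 0)\{a,b} has moves stopped
Reachable graph of Q (6 states):
  n0 = (b.0 + b.0) | (a.0 + a.0) + (b.(0 | 0))\{b} + b.(a.(0 + 0) | (0 + 0)\{a,b}) has moves —a→ n1, —b→ n2, —b→ n3
  n1 = (b.0 + b.0) | 0 has moves —b→ n4
  n2 = 0 | (a.0 + a.0) has moves —a→ n4
  n3 = a.(0 + 0) | (0 + 0)\{a,b} has moves —a→ n5
  n4 = 0 | 0 has moves stopped
  n5 = (0 + 0) | (0 + 0)\{a,b} has moves stopped
Trace ⟨bb⟩ through P, begin at {m0}:
  [1] b ⇒ {m1, m2, m3}
  [2] b ⇒ {m4}
  — P admits the full trace.
Trace ⟨bb⟩ through Q, begin at {n0}:
  [1] b ⇒ {n2, n3}
  [2] b ⇒ ∅ (Q stuck)

bb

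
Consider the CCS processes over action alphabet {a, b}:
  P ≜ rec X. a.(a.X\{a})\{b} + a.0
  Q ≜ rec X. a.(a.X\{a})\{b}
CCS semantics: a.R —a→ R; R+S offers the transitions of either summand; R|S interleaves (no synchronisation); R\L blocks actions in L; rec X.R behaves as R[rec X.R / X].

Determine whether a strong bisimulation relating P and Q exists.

NO

LTS(P): 4 reachable states
  p0 = rec X. a.(a.X\{a})\{b} + a.0 has moves -a-> p1, -a-> p2
  p1 = (a.(rec X. a.(a.X\{a})\{b} + a.0)\{a})\{b} has moves -a-> p3
  p2 = 0 has moves stopped
  p3 = (rec X. a.(a.X\{a})\{b} + a.0)\{a}\{b} has moves stopped
LTS(Q): 3 reachable states
  q0 = rec X. a.(a.X\{a})\{b} has moves -a-> q1
  q1 = (a.(rec X. a.(a.X\{a})\{b})\{a})\{b} has moves -a-> q2
  q2 = (rec X. a.(a.X\{a})\{b})\{a}\{b} has moves stopped
Coarsest stable partition (strong bisimilarity classes):
  B0 = {p0}
  B1 = {p1, q1}
  B2 = {p2, p3, q2}
  B3 = {q0}
p0 ∈ B0, q0 ∈ B3 → different blocks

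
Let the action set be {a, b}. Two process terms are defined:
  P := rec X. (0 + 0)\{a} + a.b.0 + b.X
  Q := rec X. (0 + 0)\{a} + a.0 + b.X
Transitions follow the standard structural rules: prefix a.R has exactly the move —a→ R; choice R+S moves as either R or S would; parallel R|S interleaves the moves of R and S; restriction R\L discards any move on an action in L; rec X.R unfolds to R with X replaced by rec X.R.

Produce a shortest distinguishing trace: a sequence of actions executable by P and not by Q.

Reachable graph of P (3 states):
  p0 = rec X. (0 + 0)\{a} + a.b.0 + b.X :: =a=> p1, =b=> p0
  p1 = b.0 :: =b=> p2
  p2 = 0 :: deadlocked
Reachable graph of Q (2 states):
  q0 = rec X. (0 + 0)\{a} + a.0 + b.X :: =a=> q1, =b=> q0
  q1 = 0 :: deadlocked
Trace ⟨ab⟩ through P, begin at {p0}:
  step 1 (a): {p1}
  step 2 (b): {p2}
  ✓ P
Trace ⟨ab⟩ through Q, begin at {q0}:
  step 1 (a): {q1}
  step 2 (b): no successor for Q

ab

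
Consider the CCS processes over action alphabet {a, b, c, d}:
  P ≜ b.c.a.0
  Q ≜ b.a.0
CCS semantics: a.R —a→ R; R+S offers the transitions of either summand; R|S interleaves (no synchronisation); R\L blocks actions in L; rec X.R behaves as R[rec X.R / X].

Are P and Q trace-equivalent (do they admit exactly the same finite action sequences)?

NO — witness ⟨bc⟩

LTS(P): 4 reachable states
  u0 = b.c.a.0 :: —b→ u1
  u1 = c.a.0 :: —c→ u2
  u2 = a.0 :: —a→ u3
  u3 = 0 :: (no moves)
LTS(Q): 3 reachable states
  v0 = b.a.0 :: —b→ v1
  v1 = a.0 :: —a→ v2
  v2 = 0 :: (no moves)
Trace ⟨bc⟩ through P, begin at {u0}:
  after b @ step 1: {u1}
  after c @ step 2: {u2}
  P completes σ.
Trace ⟨bc⟩ through Q, begin at {v0}:
  after b @ step 1: {v1}
  after c @ step 2: no successor for Q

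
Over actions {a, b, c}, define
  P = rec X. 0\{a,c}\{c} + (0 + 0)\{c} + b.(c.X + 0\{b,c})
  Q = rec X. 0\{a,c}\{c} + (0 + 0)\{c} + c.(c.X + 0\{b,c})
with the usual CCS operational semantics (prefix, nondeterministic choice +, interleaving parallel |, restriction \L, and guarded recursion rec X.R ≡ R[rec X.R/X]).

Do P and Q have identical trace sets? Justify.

P's transition system — 2 states:
  m0 = rec X. 0\{a,c}\{c} + (0 + 0)\{c} + b.(c.X + 0\{b,c}) has moves --b--▸ m1
  m1 = c.(rec X. 0\{a,c}\{c} + (0 + 0)\{c} + b.(c.X + 0\{b,c})) + 0\{b,c} has moves --c--▸ m0
Q's transition system — 2 states:
  n0 = rec X. 0\{a,c}\{c} + (0 + 0)\{c} + c.(c.X + 0\{b,c}) has moves --c--▸ n1
  n1 = c.(rec X. 0\{a,c}\{c} + (0 + 0)\{c} + c.(c.X + 0\{b,c})) + 0\{b,c} has moves --c--▸ n0
Executing b from P (initial set {m0}):
  [1] b ⇒ {m1}
  — P admits the full trace.
Executing b from Q (initial set {n0}):
  [1] b ⇒ ∅  — Q cannot continue

trace-distinct — witness ⟨b⟩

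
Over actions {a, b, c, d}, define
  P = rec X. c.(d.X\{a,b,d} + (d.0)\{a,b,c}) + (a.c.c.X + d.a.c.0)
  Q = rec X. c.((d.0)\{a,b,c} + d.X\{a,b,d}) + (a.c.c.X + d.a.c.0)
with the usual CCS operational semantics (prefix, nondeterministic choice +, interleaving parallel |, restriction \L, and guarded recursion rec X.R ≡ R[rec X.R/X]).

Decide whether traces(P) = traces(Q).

P's transition system — 10 states:
  s0 = rec X. c.(d.X\{a,b,d} + (d.0)\{a,b,c}) + (a.c.c.X + d.a.c.0) | =a=> s1, =c=> s2, =d=> s3
  s1 = c.c.(rec X. c.(d.X\{a,b,d} + (d.0)\{a,b,c}) + (a.c.c.X + d.a.c.0)) | =c=> s4
  s2 = d.(rec X. c.(d.X\{a,b,d} + (d.0)\{a,b,c}) + (a.c.c.X + d.a.c.0))\{a,b,d} + (d.0)\{a,b,c} | =d=> s5, =d=> s6
  s3 = a.c.0 | =a=> s7
  s4 = c.(rec X. c.(d.X\{a,b,d} + (d.0)\{a,b,c}) + (a.c.c.X + d.a.c.0)) | =c=> s0
  s5 = (rec X. c.(d.X\{a,b,d} + (d.0)\{a,b,c}) + (a.c.c.X + d.a.c.0))\{a,b,d} | =c=> s8
  s6 = 0\{a,b,c} | deadlocked
  s7 = c.0 | =c=> s9
  s8 = (d.(rec X. c.(d.X\{a,b,d} + (d.0)\{a,b,c}) + (a.c.c.X + d.a.c.0))\{a,b,d} + (d.0)\{a,b,c})\{a,b,d} | deadlocked
  s9 = 0 | deadlocked
Q's transition system — 10 states:
  t0 = rec X. c.((d.0)\{a,b,c} + d.X\{a,b,d}) + (a.c.c.X + d.a.c.0) | =a=> t1, =c=> t2, =d=> t3
  t1 = c.c.(rec X. c.((d.0)\{a,b,c} + d.X\{a,b,d}) + (a.c.c.X + d.a.c.0)) | =c=> t4
  t2 = (d.0)\{a,b,c} + d.(rec X. c.((d.0)\{a,b,c} + d.X\{a,b,d}) + (a.c.c.X + d.a.c.0))\{a,b,d} | =d=> t5, =d=> t6
  t3 = a.c.0 | =a=> t7
  t4 = c.(rec X. c.((d.0)\{a,b,c} + d.X\{a,b,d}) + (a.c.c.X + d.a.c.0)) | =c=> t0
  t5 = (rec X. c.((d.0)\{a,b,c} + d.X\{a,b,d}) + (a.c.c.X + d.a.c.0))\{a,b,d} | =c=> t8
  t6 = 0\{a,b,c} | deadlocked
  t7 = c.0 | =c=> t9
  t8 = ((d.0)\{a,b,c} + d.(rec X. c.((d.0)\{a,b,c} + d.X\{a,b,d}) + (a.c.c.X + d.a.c.0))\{a,b,d})\{a,b,d} | deadlocked
  t9 = 0 | deadlocked
Partition-refinement fixed point:
  B0 = {s0, t0}
  B1 = {s3, t3}
  B2 = {s5, s7, t5, t7}
  B3 = {s6, s8, s9, t6, t8, t9}
  B4 = {s1, t1}
  B5 = {s4, t4}
  B6 = {s2, t2}
s0 ∈ B0, t0 ∈ B0 → same block
Bisimilar ⇒ trace-equivalent.

YES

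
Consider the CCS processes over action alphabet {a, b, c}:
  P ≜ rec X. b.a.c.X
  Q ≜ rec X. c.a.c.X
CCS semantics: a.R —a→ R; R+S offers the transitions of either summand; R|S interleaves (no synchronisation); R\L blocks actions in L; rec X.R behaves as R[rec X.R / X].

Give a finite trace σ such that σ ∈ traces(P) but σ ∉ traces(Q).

LTS(P): 3 reachable states
  u0 = rec X. b.a.c.X has moves =b=> u1
  u1 = a.c.(rec X. b.a.c.X) has moves =a=> u2
  u2 = c.(rec X. b.a.c.X) has moves =c=> u0
LTS(Q): 3 reachable states
  v0 = rec X. c.a.c.X has moves =c=> v1
  v1 = a.c.(rec X. c.a.c.X) has moves =a=> v2
  v2 = c.(rec X. c.a.c.X) has moves =c=> v0
Trace ⟨b⟩ through P, begin at {u0}:
  step 1 (b): {u1}
  — P admits the full trace.
Trace ⟨b⟩ through Q, begin at {v0}:
  step 1 (b): ∅ (Q stuck)

b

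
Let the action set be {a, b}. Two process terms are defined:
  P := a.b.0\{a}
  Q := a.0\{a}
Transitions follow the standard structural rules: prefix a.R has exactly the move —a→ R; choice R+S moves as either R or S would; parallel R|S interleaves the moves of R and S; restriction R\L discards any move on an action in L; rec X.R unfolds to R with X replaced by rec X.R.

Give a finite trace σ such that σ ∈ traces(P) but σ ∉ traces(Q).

ab

P's transition system — 3 states:
  m0 = a.b.0\{a} has moves --a--▸ m1
  m1 = b.0\{a} has moves --b--▸ m2
  m2 = 0\{a} has moves deadlocked
Q's transition system — 2 states:
  n0 = a.0\{a} has moves --a--▸ n1
  n1 = 0\{a} has moves deadlocked
Trace ⟨ab⟩ through P, begin at {m0}:
  step 1 (a): {m1}
  step 2 (b): {m2}
  — P admits the full trace.
Trace ⟨ab⟩ through Q, begin at {n0}:
  step 1 (a): {n1}
  step 2 (b): ∅  — Q cannot continue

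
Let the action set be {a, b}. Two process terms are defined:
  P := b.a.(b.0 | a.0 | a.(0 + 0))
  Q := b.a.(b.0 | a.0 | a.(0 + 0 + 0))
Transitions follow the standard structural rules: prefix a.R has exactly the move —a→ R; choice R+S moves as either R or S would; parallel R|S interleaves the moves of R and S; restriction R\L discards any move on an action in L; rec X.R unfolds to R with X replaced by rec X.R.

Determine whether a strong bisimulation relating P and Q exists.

P's transition system — 10 states:
  m0 = b.a.(b.0 | a.0 | a.(0 + 0)) ⊢ --b--▸ m1
  m1 = a.(b.0 | a.0 | a.(0 + 0)) ⊢ --a--▸ m2
  m2 = b.0 | a.0 | a.(0 + 0) ⊢ --a--▸ m3, --a--▸ m4, --b--▸ m5
  m3 = b.0 | 0 | a.(0 + 0) ⊢ --a--▸ m6, --b--▸ m7
  m4 = b.0 | a.0 | (0 + 0) ⊢ --a--▸ m6, --b--▸ m8
  m5 = 0 | a.0 | a.(0 + 0) ⊢ --a--▸ m7, --a--▸ m8
  m6 = b.0 | 0 | (0 + 0) ⊢ --b--▸ m9
  m7 = 0 | 0 | a.(0 + 0) ⊢ --a--▸ m9
  m8 = 0 | a.0 | (0 + 0) ⊢ --a--▸ m9
  m9 = 0 | 0 | (0 + 0) ⊢ stopped
Q's transition system — 10 states:
  n0 = b.a.(b.0 | a.0 | a.(0 + 0 + 0)) ⊢ --b--▸ n1
  n1 = a.(b.0 | a.0 | a.(0 + 0 + 0)) ⊢ --a--▸ n2
  n2 = b.0 | a.0 | a.(0 + 0 + 0) ⊢ --a--▸ n3, --a--▸ n4, --b--▸ n5
  n3 = b.0 | 0 | a.(0 + 0 + 0) ⊢ --a--▸ n6, --b--▸ n7
  n4 = b.0 | a.0 | (0 + 0 + 0) ⊢ --a--▸ n6, --b--▸ n8
  n5 = 0 | a.0 | a.(0 + 0 + 0) ⊢ --a--▸ n7, --a--▸ n8
  n6 = b.0 | 0 | (0 + 0 + 0) ⊢ --b--▸ n9
  n7 = 0 | 0 | a.(0 + 0 + 0) ⊢ --a--▸ n9
  n8 = 0 | a.0 | (0 + 0 + 0) ⊢ --a--▸ n9
  n9 = 0 | 0 | (0 + 0 + 0) ⊢ stopped
Partition-refinement fixed point:
  B0 = {m0, n0}
  B1 = {m1, n1}
  B2 = {m2, n2}
  B3 = {m3, m4, n3, n4}
  B4 = {m6, n6}
  B5 = {m9, n9}
  B6 = {m7, m8, n7, n8}
  B7 = {m5, n5}
m0 ∈ B0, n0 ∈ B0 → same block

bisimilar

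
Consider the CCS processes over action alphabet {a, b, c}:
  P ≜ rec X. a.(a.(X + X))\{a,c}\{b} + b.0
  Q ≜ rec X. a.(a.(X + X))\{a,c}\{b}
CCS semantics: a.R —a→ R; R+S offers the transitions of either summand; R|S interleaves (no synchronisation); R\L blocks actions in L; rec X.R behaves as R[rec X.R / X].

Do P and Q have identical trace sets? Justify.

Reachable graph of P (3 states):
  s0 = rec X. a.(a.(X + X))\{a,c}\{b} + b.0 ⊢ -a-> s1, -b-> s2
  s1 = (a.((rec X. a.(a.(X + X))\{a,c}\{b} + b.0) + (rec X. a.(a.(X + X))\{a,c}\{b} + b.0)))\{a,c}\{b} ⊢ ·
  s2 = 0 ⊢ ·
Reachable graph of Q (2 states):
  t0 = rec X. a.(a.(X + X))\{a,c}\{b} ⊢ -a-> t1
  t1 = (a.((rec X. a.(a.(X + X))\{a,c}\{b}) + (rec X. a.(a.(X + X))\{a,c}\{b})))\{a,c}\{b} ⊢ ·
Run σ = ⟨b⟩ on P: start {s0}
  after b @ step 1: {s2}
  P completes σ.
Run σ = ⟨b⟩ on Q: start {t0}
  after b @ step 1: ∅  — Q cannot continue

trace-distinct — witness ⟨b⟩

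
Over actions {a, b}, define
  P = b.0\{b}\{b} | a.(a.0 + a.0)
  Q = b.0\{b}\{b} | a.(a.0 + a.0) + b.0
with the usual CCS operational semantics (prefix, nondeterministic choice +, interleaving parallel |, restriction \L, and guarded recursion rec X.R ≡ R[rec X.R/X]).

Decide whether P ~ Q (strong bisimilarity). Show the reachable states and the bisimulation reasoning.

P's transition system — 6 states:
  p0 = b.0\{b}\{b} | a.(a.0 + a.0) | =a=> p1, =b=> p2
  p1 = b.0\{b}\{b} | (a.0 + a.0) | =a=> p3, =b=> p4
  p2 = 0\{b}\{b} | a.(a.0 + a.0) | =a=> p4
  p3 = b.0\{b}\{b} | 0 | =b=> p5
  p4 = 0\{b}\{b} | (a.0 + a.0) | =a=> p5
  p5 = 0\{b}\{b} | 0 | (no moves)
Q's transition system — 7 states:
  q0 = b.0\{b}\{b} | a.(a.0 + a.0) + b.0 | =a=> q1, =b=> q2, =b=> q3
  q1 = b.0\{b}\{b} | (a.0 + a.0) | =a=> q4, =b=> q5
  q2 = 0 | (no moves)
  q3 = 0\{b}\{b} | a.(a.0 + a.0) | =a=> q5
  q4 = b.0\{b}\{b} | 0 | =b=> q6
  q5 = 0\{b}\{b} | (a.0 + a.0) | =a=> q6
  q6 = 0\{b}\{b} | 0 | (no moves)
Coarsest stable partition (strong bisimilarity classes):
  B0 = {p0}
  B1 = {p1, q1}
  B2 = {p3, q4}
  B3 = {p5, q2, q6}
  B4 = {p4, q5}
  B5 = {p2, q3}
  B6 = {q0}
p0 ∈ B0, q0 ∈ B6 → different blocks

P ≁ Q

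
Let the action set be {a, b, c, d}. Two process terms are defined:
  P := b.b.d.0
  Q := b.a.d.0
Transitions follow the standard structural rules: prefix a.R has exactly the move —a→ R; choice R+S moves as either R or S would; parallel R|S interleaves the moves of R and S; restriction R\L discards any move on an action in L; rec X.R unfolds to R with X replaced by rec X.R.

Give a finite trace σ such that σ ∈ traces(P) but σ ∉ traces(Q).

bb

LTS(P): 4 reachable states
  m0 = b.b.d.0 → =b=> m1
  m1 = b.d.0 → =b=> m2
  m2 = d.0 → =d=> m3
  m3 = 0 → deadlocked
LTS(Q): 4 reachable states
  n0 = b.a.d.0 → =b=> n1
  n1 = a.d.0 → =a=> n2
  n2 = d.0 → =d=> n3
  n3 = 0 → deadlocked
Run σ = ⟨bb⟩ on P: start {m0}
  step 1 (b): {m1}
  step 2 (b): {m2}
  P completes σ.
Run σ = ⟨bb⟩ on Q: start {n0}
  step 1 (b): {n1}
  step 2 (b): no successor for Q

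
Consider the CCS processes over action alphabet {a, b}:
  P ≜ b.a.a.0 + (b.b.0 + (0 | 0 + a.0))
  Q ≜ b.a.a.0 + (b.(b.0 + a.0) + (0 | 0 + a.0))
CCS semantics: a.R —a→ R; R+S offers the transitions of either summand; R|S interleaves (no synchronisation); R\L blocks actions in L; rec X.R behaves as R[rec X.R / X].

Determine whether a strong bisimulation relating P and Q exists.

P ≁ Q

Reachable graph of P (5 states):
  u0 = b.a.a.0 + (b.b.0 + (0 | 0 + a.0)) has moves -a-> u1, -b-> u2, -b-> u3
  u1 = 0 has moves (no moves)
  u2 = a.a.0 has moves -a-> u4
  u3 = b.0 has moves -b-> u1
  u4 = a.0 has moves -a-> u1
Reachable graph of Q (5 states):
  v0 = b.a.a.0 + (b.(b.0 + a.0) + (0 | 0 + a.0)) has moves -a-> v1, -b-> v2, -b-> v3
  v1 = 0 has moves (no moves)
  v2 = a.a.0 has moves -a-> v4
  v3 = b.0 + a.0 has moves -a-> v1, -b-> v1
  v4 = a.0 has moves -a-> v1
Bisimilarity quotient blocks:
  B0 = {u0}
  B1 = {u1, v1}
  B2 = {u3}
  B3 = {u2, v2}
  B4 = {u4, v4}
  B5 = {v0}
  B6 = {v3}
u0 ∈ B0, v0 ∈ B5 → different blocks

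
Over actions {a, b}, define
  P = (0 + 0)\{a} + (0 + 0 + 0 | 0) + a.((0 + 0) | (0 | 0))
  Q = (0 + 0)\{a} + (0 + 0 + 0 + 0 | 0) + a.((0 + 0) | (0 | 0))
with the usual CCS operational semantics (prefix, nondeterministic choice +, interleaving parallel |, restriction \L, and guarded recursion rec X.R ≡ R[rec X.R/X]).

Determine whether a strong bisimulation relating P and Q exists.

P's transition system — 2 states:
  p0 = (0 + 0)\{a} + (0 + 0 + 0 | 0) + a.((0 + 0) | (0 | 0)) has moves =a=> p1
  p1 = (0 + 0) | (0 | 0) has moves ∅
Q's transition system — 2 states:
  q0 = (0 + 0)\{a} + (0 + 0 + 0 + 0 | 0) + a.((0 + 0) | (0 | 0)) has moves =a=> q1
  q1 = (0 + 0) | (0 | 0) has moves ∅
Coarsest stable partition (strong bisimilarity classes):
  B0 = {p0, q0}
  B1 = {p1, q1}
p0 ∈ B0, q0 ∈ B0 → same block

YES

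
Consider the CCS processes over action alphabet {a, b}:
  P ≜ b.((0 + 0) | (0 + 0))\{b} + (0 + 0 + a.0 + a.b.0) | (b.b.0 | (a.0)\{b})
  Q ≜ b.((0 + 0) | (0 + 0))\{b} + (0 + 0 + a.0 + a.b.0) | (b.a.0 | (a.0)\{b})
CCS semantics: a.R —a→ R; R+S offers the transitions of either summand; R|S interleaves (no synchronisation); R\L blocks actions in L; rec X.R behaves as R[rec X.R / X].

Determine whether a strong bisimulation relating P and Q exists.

LTS(P): 19 reachable states
  m0 = b.((0 + 0) | (0 + 0))\{b} + (0 + 0 + a.0 + a.b.0) | (b.b.0 | (a.0)\{b}) ⊢ =a=> m1, =a=> m2, =a=> m3, =b=> m4, =b=> m5
  m1 = (0 + 0 + a.0 + a.b.0) | (b.b.0 | 0\{b}) ⊢ =a=> m6, =a=> m7, =b=> m8
  m2 = 0 | (b.b.0 | (a.0)\{b}) ⊢ =a=> m6, =b=> m9
  m3 = b.0 | (b.b.0 | (a.0)\{b}) ⊢ =a=> m7, =b=> m10, =b=> m2
  m4 = ((0 + 0) | (0 + 0))\{b} ⊢ (no moves)
  m5 = (0 + 0 + a.0 + a.b.0) | (b.0 | (a.0)\{b}) ⊢ =a=> m10, =a=> m8, =a=> m9, =b=> m11
  m6 = 0 | (b.b.0 | 0\{b}) ⊢ =b=> m12
  m7 = b.0 | (b.b.0 | 0\{b}) ⊢ =b=> m13, =b=> m6
  m8 = (0 + 0 + a.0 + a.b.0) | (b.0 | 0\{b}) ⊢ =a=> m12, =a=> m13, =b=> m14
  m9 = 0 | (b.0 | (a.0)\{b}) ⊢ =a=> m12, =b=> m15
  m10 = b.0 | (b.0 | (a.0)\{b}) ⊢ =a=> m13, =b=> m16, =b=> m9
  m11 = (0 + 0 + a.0 + a.b.0) | (0 | (a.0)\{b}) ⊢ =a=> m14, =a=> m15, =a=> m16
  m12 = 0 | (b.0 | 0\{b}) ⊢ =b=> m17
  m13 = b.0 | (b.0 | 0\{b}) ⊢ =b=> m12, =b=> m18
  m14 = (0 + 0 + a.0 + a.b.0) | (0 | 0\{b}) ⊢ =a=> m17, =a=> m18
  m15 = 0 | (0 | (a.0)\{b}) ⊢ =a=> m17
  m16 = b.0 | (0 | (a.0)\{b}) ⊢ =a=> m18, =b=> m15
  m17 = 0 | (0 | 0\{b}) ⊢ (no moves)
  m18 = b.0 | (0 | 0\{b}) ⊢ =b=> m17
LTS(Q): 19 reachable states
  n0 = b.((0 + 0) | (0 + 0))\{b} + (0 + 0 + a.0 + a.b.0) | (b.a.0 | (a.0)\{b}) ⊢ =a=> n1, =a=> n2, =a=> n3, =b=> n4, =b=> n5
  n1 = (0 + 0 + a.0 + a.b.0) | (b.a.0 | 0\{b}) ⊢ =a=> n6, =a=> n7, =b=> n8
  n2 = 0 | (b.a.0 | (a.0)\{b}) ⊢ =a=> n6, =b=> n9
  n3 = b.0 | (b.a.0 | (a.0)\{b}) ⊢ =a=> n7, =b=> n10, =b=> n2
  n4 = ((0 + 0) | (0 + 0))\{b} ⊢ (no moves)
  n5 = (0 + 0 + a.0 + a.b.0) | (a.0 | (a.0)\{b}) ⊢ =a=> n10, =a=> n11, =a=> n8, =a=> n9
  n6 = 0 | (b.a.0 | 0\{b}) ⊢ =b=> n12
  n7 = b.0 | (b.a.0 | 0\{b}) ⊢ =b=> n13, =b=> n6
  n8 = (0 + 0 + a.0 + a.b.0) | (a.0 | 0\{b}) ⊢ =a=> n12, =a=> n13, =a=> n14
  n9 = 0 | (a.0 | (a.0)\{b}) ⊢ =a=> n12, =a=> n15
  n10 = b.0 | (a.0 | (a.0)\{b}) ⊢ =a=> n13, =a=> n16, =b=> n9
  n11 = (0 + 0 + a.0 + a.b.0) | (0 | (a.0)\{b}) ⊢ =a=> n14, =a=> n15, =a=> n16
  n12 = 0 | (a.0 | 0\{b}) ⊢ =a=> n17
  n13 = b.0 | (a.0 | 0\{b}) ⊢ =a=> n18, =b=> n12
  n14 = (0 + 0 + a.0 + a.b.0) | (0 | 0\{b}) ⊢ =a=> n17, =a=> n18
  n15 = 0 | (0 | (a.0)\{b}) ⊢ =a=> n17
  n16 = b.0 | (0 | (a.0)\{b}) ⊢ =a=> n18, =b=> n15
  n17 = 0 | (0 | 0\{b}) ⊢ (no moves)
  n18 = b.0 | (0 | 0\{b}) ⊢ =b=> n17
Coarsest stable partition (strong bisimilarity classes):
  B0 = {m0}
  B1 = {m5}
  B2 = {m16, m9, n13, n16}
  B3 = {m15, n12, n15}
  B4 = {m17, m4, n17, n4}
  B5 = {m12, m18, n18}
  B6 = {m11, n11, n8}
  B7 = {m14, n14}
  B8 = {m8}
  B9 = {m13, m6}
  B10 = {m10, m2}
  B11 = {m3}
  B12 = {m7}
  B13 = {m1}
  B14 = {n0}
  B15 = {n5}
  B16 = {n10}
  B17 = {n9}
  B18 = {n3}
  B19 = {n2}
  B20 = {n6}
  B21 = {n7}
  B22 = {n1}
m0 ∈ B0, n0 ∈ B14 → different blocks

not bisimilar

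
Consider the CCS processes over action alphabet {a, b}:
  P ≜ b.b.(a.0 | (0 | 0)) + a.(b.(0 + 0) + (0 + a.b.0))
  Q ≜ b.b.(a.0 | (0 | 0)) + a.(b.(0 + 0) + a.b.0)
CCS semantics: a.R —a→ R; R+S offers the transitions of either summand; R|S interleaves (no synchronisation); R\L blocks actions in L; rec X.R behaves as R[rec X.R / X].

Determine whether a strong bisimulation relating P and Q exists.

bisimilar

LTS(P): 8 reachable states
  p0 = b.b.(a.0 | (0 | 0)) + a.(b.(0 + 0) + (0 + a.b.0)) → -a-> p1, -b-> p2
  p1 = b.(0 + 0) + (0 + a.b.0) → -a-> p3, -b-> p4
  p2 = b.(a.0 | (0 | 0)) → -b-> p5
  p3 = b.0 → -b-> p6
  p4 = 0 + 0 → ·
  p5 = a.0 | (0 | 0) → -a-> p7
  p6 = 0 → ·
  p7 = 0 | (0 | 0) → ·
LTS(Q): 8 reachable states
  q0 = b.b.(a.0 | (0 | 0)) + a.(b.(0 + 0) + a.b.0) → -a-> q1, -b-> q2
  q1 = b.(0 + 0) + a.b.0 → -a-> q3, -b-> q4
  q2 = b.(a.0 | (0 | 0)) → -b-> q5
  q3 = b.0 → -b-> q6
  q4 = 0 + 0 → ·
  q5 = a.0 | (0 | 0) → -a-> q7
  q6 = 0 → ·
  q7 = 0 | (0 | 0) → ·
Coarsest stable partition (strong bisimilarity classes):
  B0 = {p0, q0}
  B1 = {p1, q1}
  B2 = {p3, q3}
  B3 = {p4, p6, p7, q4, q6, q7}
  B4 = {p2, q2}
  B5 = {p5, q5}
p0 ∈ B0, q0 ∈ B0 → same block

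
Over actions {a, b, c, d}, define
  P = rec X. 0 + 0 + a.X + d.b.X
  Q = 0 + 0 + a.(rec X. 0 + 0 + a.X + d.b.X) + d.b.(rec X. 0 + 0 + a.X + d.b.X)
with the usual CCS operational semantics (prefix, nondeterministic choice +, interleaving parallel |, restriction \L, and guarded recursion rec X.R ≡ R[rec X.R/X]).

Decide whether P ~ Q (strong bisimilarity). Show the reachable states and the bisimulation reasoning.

P ~ Q

Reachable graph of P (2 states):
  u0 = rec X. 0 + 0 + a.X + d.b.X → -a-> u0, -d-> u1
  u1 = b.(rec X. 0 + 0 + a.X + d.b.X) → -b-> u0
Reachable graph of Q (3 states):
  v0 = 0 + 0 + a.(rec X. 0 + 0 + a.X + d.b.X) + d.b.(rec X. 0 + 0 + a.X + d.b.X) → -a-> v1, -d-> v2
  v1 = rec X. 0 + 0 + a.X + d.b.X → -a-> v1, -d-> v2
  v2 = b.(rec X. 0 + 0 + a.X + d.b.X) → -b-> v1
Bisimilarity quotient blocks:
  B0 = {u0, v0, v1}
  B1 = {u1, v2}
u0 ∈ B0, v0 ∈ B0 → same block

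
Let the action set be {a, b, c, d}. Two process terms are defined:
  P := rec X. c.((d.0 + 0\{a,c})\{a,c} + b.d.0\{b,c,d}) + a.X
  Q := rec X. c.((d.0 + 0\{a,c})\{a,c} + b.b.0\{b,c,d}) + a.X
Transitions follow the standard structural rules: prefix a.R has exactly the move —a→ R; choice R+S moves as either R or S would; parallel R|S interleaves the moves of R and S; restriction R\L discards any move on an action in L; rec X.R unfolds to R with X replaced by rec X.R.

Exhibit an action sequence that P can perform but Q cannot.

cbd

Reachable graph of P (5 states):
  s0 = rec X. c.((d.0 + 0\{a,c})\{a,c} + b.d.0\{b,c,d}) + a.X ⊢ ··a··> s0, ··c··> s1
  s1 = (d.0 + 0\{a,c})\{a,c} + b.d.0\{b,c,d} ⊢ ··b··> s2, ··d··> s3
  s2 = d.0\{b,c,d} ⊢ ··d··> s4
  s3 = 0\{a,c} ⊢ ∅
  s4 = 0\{b,c,d} ⊢ ∅
Reachable graph of Q (5 states):
  t0 = rec X. c.((d.0 + 0\{a,c})\{a,c} + b.b.0\{b,c,d}) + a.X ⊢ ··a··> t0, ··c··> t1
  t1 = (d.0 + 0\{a,c})\{a,c} + b.b.0\{b,c,d} ⊢ ··b··> t2, ··d··> t3
  t2 = b.0\{b,c,d} ⊢ ··b··> t4
  t3 = 0\{a,c} ⊢ ∅
  t4 = 0\{b,c,d} ⊢ ∅
Trace ⟨cbd⟩ through P, begin at {s0}:
  step 1 (c): {s1}
  step 2 (b): {s2}
  step 3 (d): {s4}
  — P admits the full trace.
Trace ⟨cbd⟩ through Q, begin at {t0}:
  step 1 (c): {t1}
  step 2 (b): {t2}
  step 3 (d): ∅ (Q stuck)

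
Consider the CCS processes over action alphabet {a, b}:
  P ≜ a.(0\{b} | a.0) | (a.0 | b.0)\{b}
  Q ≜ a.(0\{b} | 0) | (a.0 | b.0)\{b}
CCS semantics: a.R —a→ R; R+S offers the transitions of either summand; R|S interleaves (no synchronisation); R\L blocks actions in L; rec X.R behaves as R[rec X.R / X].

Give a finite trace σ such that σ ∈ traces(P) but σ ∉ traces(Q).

aaa

P's transition system — 6 states:
  s0 = a.(0\{b} | a.0) | (a.0 | b.0)\{b} has moves =a=> s1, =a=> s2
  s1 = 0\{b} | a.0 | (a.0 | b.0)\{b} has moves =a=> s3, =a=> s4
  s2 = a.(0\{b} | a.0) | (0 | b.0)\{b} has moves =a=> s4
  s3 = 0\{b} | 0 | (a.0 | b.0)\{b} has moves =a=> s5
  s4 = 0\{b} | a.0 | (0 | b.0)\{b} has moves =a=> s5
  s5 = 0\{b} | 0 | (0 | b.0)\{b} has moves stopped
Q's transition system — 4 states:
  t0 = a.(0\{b} | 0) | (a.0 | b.0)\{b} has moves =a=> t1, =a=> t2
  t1 = 0\{b} | 0 | (a.0 | b.0)\{b} has moves =a=> t3
  t2 = a.(0\{b} | 0) | (0 | b.0)\{b} has moves =a=> t3
  t3 = 0\{b} | 0 | (0 | b.0)\{b} has moves stopped
Run σ = ⟨aaa⟩ on P: start {s0}
  step 1 (a): {s1, s2}
  step 2 (a): {s3, s4}
  step 3 (a): {s5}
  P completes σ.
Run σ = ⟨aaa⟩ on Q: start {t0}
  step 1 (a): {t1, t2}
  step 2 (a): {t3}
  step 3 (a): no successor for Q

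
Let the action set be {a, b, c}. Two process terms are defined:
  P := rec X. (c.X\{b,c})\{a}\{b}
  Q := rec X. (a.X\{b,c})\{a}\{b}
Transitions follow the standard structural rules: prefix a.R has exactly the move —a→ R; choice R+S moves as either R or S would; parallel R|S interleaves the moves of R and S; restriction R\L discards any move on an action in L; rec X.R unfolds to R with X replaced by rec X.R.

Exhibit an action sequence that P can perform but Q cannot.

c

P's transition system — 2 states:
  p0 = rec X. (c.X\{b,c})\{a}\{b} | ··c··> p1
  p1 = (rec X. (c.X\{b,c})\{a}\{b})\{b,c}\{a}\{b} | ∅
Q's transition system — 1 states:
  q0 = rec X. (a.X\{b,c})\{a}\{b} | ∅
Executing c from P (initial set {p0}):
  after c @ step 1: {p1}
  — P admits the full trace.
Executing c from Q (initial set {q0}):
  after c @ step 1: no successor for Q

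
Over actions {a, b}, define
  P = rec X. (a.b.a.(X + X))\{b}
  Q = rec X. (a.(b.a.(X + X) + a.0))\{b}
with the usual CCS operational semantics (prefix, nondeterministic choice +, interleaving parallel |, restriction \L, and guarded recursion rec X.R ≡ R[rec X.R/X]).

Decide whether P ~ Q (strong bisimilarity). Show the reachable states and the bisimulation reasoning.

NO

P's transition system — 2 states:
  u0 = rec X. (a.b.a.(X + X))\{b} | ··a··> u1
  u1 = (b.a.((rec X. (a.b.a.(X + X))\{b}) + (rec X. (a.b.a.(X + X))\{b})))\{b} | (no moves)
Q's transition system — 3 states:
  v0 = rec X. (a.(b.a.(X + X) + a.0))\{b} | ··a··> v1
  v1 = (b.a.((rec X. (a.(b.a.(X + X) + a.0))\{b}) + (rec X. (a.(b.a.(X + X) + a.0))\{b})) + a.0)\{b} | ··a··> v2
  v2 = 0\{b} | (no moves)
Coarsest stable partition (strong bisimilarity classes):
  B0 = {u0, v1}
  B1 = {u1, v2}
  B2 = {v0}
u0 ∈ B0, v0 ∈ B2 → different blocks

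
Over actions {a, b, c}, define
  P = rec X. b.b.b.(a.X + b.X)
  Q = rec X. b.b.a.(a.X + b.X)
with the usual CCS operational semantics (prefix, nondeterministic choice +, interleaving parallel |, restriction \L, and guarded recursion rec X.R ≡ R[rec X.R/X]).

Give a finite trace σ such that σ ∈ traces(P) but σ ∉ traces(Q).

bbb

Reachable graph of P (4 states):
  s0 = rec X. b.b.b.(a.X + b.X) has moves ··b··> s1
  s1 = b.b.(a.(rec X. b.b.b.(a.X + b.X)) + b.(rec X. b.b.b.(a.X + b.X))) has moves ··b··> s2
  s2 = b.(a.(rec X. b.b.b.(a.X + b.X)) + b.(rec X. b.b.b.(a.X + b.X))) has moves ··b··> s3
  s3 = a.(rec X. b.b.b.(a.X + b.X)) + b.(rec X. b.b.b.(a.X + b.X)) has moves ··a··> s0, ··b··> s0
Reachable graph of Q (4 states):
  t0 = rec X. b.b.a.(a.X + b.X) has moves ··b··> t1
  t1 = b.a.(a.(rec X. b.b.a.(a.X + b.X)) + b.(rec X. b.b.a.(a.X + b.X))) has moves ··b··> t2
  t2 = a.(a.(rec X. b.b.a.(a.X + b.X)) + b.(rec X. b.b.a.(a.X + b.X))) has moves ··a··> t3
  t3 = a.(rec X. b.b.a.(a.X + b.X)) + b.(rec X. b.b.a.(a.X + b.X)) has moves ··a··> t0, ··b··> t0
Run σ = ⟨bbb⟩ on P: start {s0}
  step 1 (b): {s1}
  step 2 (b): {s2}
  step 3 (b): {s3}
  — P admits the full trace.
Run σ = ⟨bbb⟩ on Q: start {t0}
  step 1 (b): {t1}
  step 2 (b): {t2}
  step 3 (b): no successor for Q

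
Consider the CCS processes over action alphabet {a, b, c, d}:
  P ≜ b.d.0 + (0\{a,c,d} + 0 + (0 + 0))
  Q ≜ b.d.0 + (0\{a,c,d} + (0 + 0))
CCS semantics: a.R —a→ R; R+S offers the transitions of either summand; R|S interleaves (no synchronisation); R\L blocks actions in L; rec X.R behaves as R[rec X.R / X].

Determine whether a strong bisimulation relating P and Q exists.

Reachable graph of P (3 states):
  u0 = b.d.0 + (0\{a,c,d} + 0 + (0 + 0)) → —b→ u1
  u1 = d.0 → —d→ u2
  u2 = 0 → ·
Reachable graph of Q (3 states):
  v0 = b.d.0 + (0\{a,c,d} + (0 + 0)) → —b→ v1
  v1 = d.0 → —d→ v2
  v2 = 0 → ·
Bisimilarity quotient blocks:
  B0 = {u0, v0}
  B1 = {u1, v1}
  B2 = {u2, v2}
u0 ∈ B0, v0 ∈ B0 → same block

P ~ Q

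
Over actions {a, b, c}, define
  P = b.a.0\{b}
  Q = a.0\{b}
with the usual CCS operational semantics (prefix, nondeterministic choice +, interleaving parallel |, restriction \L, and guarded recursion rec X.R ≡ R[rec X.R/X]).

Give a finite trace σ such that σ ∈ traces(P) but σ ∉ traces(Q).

b

LTS(P): 3 reachable states
  p0 = b.a.0\{b} | -b-> p1
  p1 = a.0\{b} | -a-> p2
  p2 = 0\{b} | (no moves)
LTS(Q): 2 reachable states
  q0 = a.0\{b} | -a-> q1
  q1 = 0\{b} | (no moves)
Run σ = ⟨b⟩ on P: start {p0}
  after b @ step 1: {p1}
  ✓ P
Run σ = ⟨b⟩ on Q: start {q0}
  after b @ step 1: ∅ (Q stuck)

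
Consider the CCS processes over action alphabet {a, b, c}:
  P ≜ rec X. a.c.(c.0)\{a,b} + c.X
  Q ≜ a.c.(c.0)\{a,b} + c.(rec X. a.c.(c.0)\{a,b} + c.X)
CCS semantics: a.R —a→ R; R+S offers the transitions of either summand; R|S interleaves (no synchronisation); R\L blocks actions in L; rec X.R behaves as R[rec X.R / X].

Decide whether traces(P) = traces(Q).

LTS(P): 4 reachable states
  u0 = rec X. a.c.(c.0)\{a,b} + c.X ⊢ --a--▸ u1, --c--▸ u0
  u1 = c.(c.0)\{a,b} ⊢ --c--▸ u2
  u2 = (c.0)\{a,b} ⊢ --c--▸ u3
  u3 = 0\{a,b} ⊢ stopped
LTS(Q): 5 reachable states
  v0 = a.c.(c.0)\{a,b} + c.(rec X. a.c.(c.0)\{a,b} + c.X) ⊢ --a--▸ v1, --c--▸ v2
  v1 = c.(c.0)\{a,b} ⊢ --c--▸ v3
  v2 = rec X. a.c.(c.0)\{a,b} + c.X ⊢ --a--▸ v1, --c--▸ v2
  v3 = (c.0)\{a,b} ⊢ --c--▸ v4
  v4 = 0\{a,b} ⊢ stopped
Partition-refinement fixed point:
  B0 = {u0, v0, v2}
  B1 = {u1, v1}
  B2 = {u2, v3}
  B3 = {u3, v4}
u0 ∈ B0, v0 ∈ B0 → same block
Bisimilar ⇒ trace-equivalent.

traces(P) = traces(Q)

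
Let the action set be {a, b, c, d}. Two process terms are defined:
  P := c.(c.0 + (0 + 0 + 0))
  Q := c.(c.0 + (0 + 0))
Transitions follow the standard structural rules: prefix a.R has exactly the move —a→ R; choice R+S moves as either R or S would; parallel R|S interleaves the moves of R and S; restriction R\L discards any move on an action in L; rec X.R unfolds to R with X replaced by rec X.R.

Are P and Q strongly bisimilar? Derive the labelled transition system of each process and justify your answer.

P's transition system — 3 states:
  s0 = c.(c.0 + (0 + 0 + 0)) | =c=> s1
  s1 = c.0 + (0 + 0 + 0) | =c=> s2
  s2 = 0 | (no moves)
Q's transition system — 3 states:
  t0 = c.(c.0 + (0 + 0)) | =c=> t1
  t1 = c.0 + (0 + 0) | =c=> t2
  t2 = 0 | (no moves)
Bisimilarity quotient blocks:
  B0 = {s0, t0}
  B1 = {s1, t1}
  B2 = {s2, t2}
s0 ∈ B0, t0 ∈ B0 → same block

bisimilar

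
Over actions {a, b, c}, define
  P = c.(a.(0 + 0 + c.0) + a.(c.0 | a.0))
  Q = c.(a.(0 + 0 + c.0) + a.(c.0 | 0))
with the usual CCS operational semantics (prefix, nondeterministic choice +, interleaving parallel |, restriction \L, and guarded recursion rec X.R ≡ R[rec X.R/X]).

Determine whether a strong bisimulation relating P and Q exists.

Reachable graph of P (8 states):
  u0 = c.(a.(0 + 0 + c.0) + a.(c.0 | a.0)) has moves --c--▸ u1
  u1 = a.(0 + 0 + c.0) + a.(c.0 | a.0) has moves --a--▸ u2, --a--▸ u3
  u2 = 0 + 0 + c.0 has moves --c--▸ u4
  u3 = c.0 | a.0 has moves --a--▸ u5, --c--▸ u6
  u4 = 0 has moves ∅
  u5 = c.0 | 0 has moves --c--▸ u7
  u6 = 0 | a.0 has moves --a--▸ u7
  u7 = 0 | 0 has moves ∅
Reachable graph of Q (6 states):
  v0 = c.(a.(0 + 0 + c.0) + a.(c.0 | 0)) has moves --c--▸ v1
  v1 = a.(0 + 0 + c.0) + a.(c.0 | 0) has moves --a--▸ v2, --a--▸ v3
  v2 = 0 + 0 + c.0 has moves --c--▸ v4
  v3 = c.0 | 0 has moves --c--▸ v5
  v4 = 0 has moves ∅
  v5 = 0 | 0 has moves ∅
Coarsest stable partition (strong bisimilarity classes):
  B0 = {u0}
  B1 = {u1}
  B2 = {u3}
  B3 = {u2, u5, v2, v3}
  B4 = {u4, u7, v4, v5}
  B5 = {u6}
  B6 = {v0}
  B7 = {v1}
u0 ∈ B0, v0 ∈ B6 → different blocks

P ≁ Q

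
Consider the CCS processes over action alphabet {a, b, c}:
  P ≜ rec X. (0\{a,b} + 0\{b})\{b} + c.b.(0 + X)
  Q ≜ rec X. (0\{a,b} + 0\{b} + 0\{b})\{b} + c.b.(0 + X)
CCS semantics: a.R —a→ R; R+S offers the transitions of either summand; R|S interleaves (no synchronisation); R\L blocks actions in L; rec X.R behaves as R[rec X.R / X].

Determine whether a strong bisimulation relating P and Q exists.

P's transition system — 3 states:
  m0 = rec X. (0\{a,b} + 0\{b})\{b} + c.b.(0 + X) :: =c=> m1
  m1 = b.(0 + (rec X. (0\{a,b} + 0\{b})\{b} + c.b.(0 + X))) :: =b=> m2
  m2 = 0 + (rec X. (0\{a,b} + 0\{b})\{b} + c.b.(0 + X)) :: =c=> m1
Q's transition system — 3 states:
  n0 = rec X. (0\{a,b} + 0\{b} + 0\{b})\{b} + c.b.(0 + X) :: =c=> n1
  n1 = b.(0 + (rec X. (0\{a,b} + 0\{b} + 0\{b})\{b} + c.b.(0 + X))) :: =b=> n2
  n2 = 0 + (rec X. (0\{a,b} + 0\{b} + 0\{b})\{b} + c.b.(0 + X)) :: =c=> n1
Bisimilarity quotient blocks:
  B0 = {m0, m2, n0, n2}
  B1 = {m1, n1}
m0 ∈ B0, n0 ∈ B0 → same block

bisimilar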